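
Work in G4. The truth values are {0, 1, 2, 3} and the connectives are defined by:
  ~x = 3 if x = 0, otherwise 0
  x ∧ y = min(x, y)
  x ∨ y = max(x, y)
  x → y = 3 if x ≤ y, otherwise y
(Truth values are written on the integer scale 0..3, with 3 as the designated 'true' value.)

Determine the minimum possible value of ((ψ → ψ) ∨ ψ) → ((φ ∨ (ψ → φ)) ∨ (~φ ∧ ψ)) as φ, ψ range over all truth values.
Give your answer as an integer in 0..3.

Take φ = 0, ψ = 1:
ψ → ψ = 1 → 1 = 3
(ψ → ψ) ∨ ψ = 3 ∨ 1 = 3
ψ → φ = 1 → 0 = 0
φ ∨ (ψ → φ) = 0 ∨ 0 = 0
~φ = ~0 = 3
~φ ∧ ψ = 3 ∧ 1 = 1
(φ ∨ (ψ → φ)) ∨ (~φ ∧ ψ) = 0 ∨ 1 = 1
((ψ → ψ) ∨ ψ) → ((φ ∨ (ψ → φ)) ∨ (~φ ∧ ψ)) = 3 → 1 = 1
No assignment yields a value below 1, so this is the minimum.

1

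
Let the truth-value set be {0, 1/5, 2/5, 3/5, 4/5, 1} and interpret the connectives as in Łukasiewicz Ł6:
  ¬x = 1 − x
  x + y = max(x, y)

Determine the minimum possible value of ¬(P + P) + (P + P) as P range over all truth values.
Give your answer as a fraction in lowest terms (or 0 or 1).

3/5

Take P = 2/5:
P + P = 2/5 + 2/5 = 2/5
¬(P + P) = ¬2/5 = 3/5
P + P = 2/5 + 2/5 = 2/5
¬(P + P) + (P + P) = 3/5 + 2/5 = 3/5
No assignment yields a value below 3/5, so this is the minimum.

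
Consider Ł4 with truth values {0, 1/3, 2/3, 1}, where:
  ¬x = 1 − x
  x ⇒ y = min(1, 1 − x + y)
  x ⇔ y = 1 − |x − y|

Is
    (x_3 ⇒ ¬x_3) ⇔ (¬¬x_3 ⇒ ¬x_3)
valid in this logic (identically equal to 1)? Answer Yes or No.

Yes

x_3 = 0 ↦ 1
x_3 = 1/3 ↦ 1
x_3 = 2/3 ↦ 1
x_3 = 1 ↦ 1
Every assignment gives a value ≥ 1.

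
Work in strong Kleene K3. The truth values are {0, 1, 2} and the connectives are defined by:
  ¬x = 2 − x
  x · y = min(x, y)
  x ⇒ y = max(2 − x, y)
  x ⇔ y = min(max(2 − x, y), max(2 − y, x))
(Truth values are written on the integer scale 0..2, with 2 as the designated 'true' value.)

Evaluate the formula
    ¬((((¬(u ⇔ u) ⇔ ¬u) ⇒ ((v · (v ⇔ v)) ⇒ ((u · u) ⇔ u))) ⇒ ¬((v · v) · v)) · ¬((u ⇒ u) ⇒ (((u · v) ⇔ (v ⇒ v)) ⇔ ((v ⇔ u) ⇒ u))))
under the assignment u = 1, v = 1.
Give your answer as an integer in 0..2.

u ⇔ u = 1 ⇔ 1 = 1
¬(u ⇔ u) = ¬1 = 1
¬u = ¬1 = 1
¬(u ⇔ u) ⇔ ¬u = 1 ⇔ 1 = 1
v ⇔ v = 1 ⇔ 1 = 1
v · (v ⇔ v) = 1 · 1 = 1
u · u = 1 · 1 = 1
(u · u) ⇔ u = 1 ⇔ 1 = 1
(v · (v ⇔ v)) ⇒ ((u · u) ⇔ u) = 1 ⇒ 1 = 1
(¬(u ⇔ u) ⇔ ¬u) ⇒ ((v · (v ⇔ v)) ⇒ ((u · u) ⇔ u)) = 1 ⇒ 1 = 1
v · v = 1 · 1 = 1
(v · v) · v = 1 · 1 = 1
¬((v · v) · v) = ¬1 = 1
((¬(u ⇔ u) ⇔ ¬u) ⇒ ((v · (v ⇔ v)) ⇒ ((u · u) ⇔ u))) ⇒ ¬((v · v) · v) = 1 ⇒ 1 = 1
u ⇒ u = 1 ⇒ 1 = 1
u · v = 1 · 1 = 1
v ⇒ v = 1 ⇒ 1 = 1
(u · v) ⇔ (v ⇒ v) = 1 ⇔ 1 = 1
v ⇔ u = 1 ⇔ 1 = 1
(v ⇔ u) ⇒ u = 1 ⇒ 1 = 1
((u · v) ⇔ (v ⇒ v)) ⇔ ((v ⇔ u) ⇒ u) = 1 ⇔ 1 = 1
(u ⇒ u) ⇒ (((u · v) ⇔ (v ⇒ v)) ⇔ ((v ⇔ u) ⇒ u)) = 1 ⇒ 1 = 1
¬((u ⇒ u) ⇒ (((u · v) ⇔ (v ⇒ v)) ⇔ ((v ⇔ u) ⇒ u))) = ¬1 = 1
(((¬(u ⇔ u) ⇔ ¬u) ⇒ ((v · (v ⇔ v)) ⇒ ((u · u) ⇔ u))) ⇒ ¬((v · v) · v)) · ¬((u ⇒ u) ⇒ (((u · v) ⇔ (v ⇒ v)) ⇔ ((v ⇔ u) ⇒ u))) = 1 · 1 = 1
¬((((¬(u ⇔ u) ⇔ ¬u) ⇒ ((v · (v ⇔ v)) ⇒ ((u · u) ⇔ u))) ⇒ ¬((v · v) · v)) · ¬((u ⇒ u) ⇒ (((u · v) ⇔ (v ⇒ v)) ⇔ ((v ⇔ u) ⇒ u)))) = ¬1 = 1

1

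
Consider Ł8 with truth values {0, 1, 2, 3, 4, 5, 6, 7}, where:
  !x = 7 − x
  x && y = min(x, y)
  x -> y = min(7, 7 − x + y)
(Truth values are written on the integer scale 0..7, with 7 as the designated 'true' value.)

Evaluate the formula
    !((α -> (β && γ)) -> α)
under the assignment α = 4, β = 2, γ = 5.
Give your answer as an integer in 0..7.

β && γ = 2 && 5 = 2
α -> (β && γ) = 4 -> 2 = 5
(α -> (β && γ)) -> α = 5 -> 4 = 6
!((α -> (β && γ)) -> α) = !6 = 1

1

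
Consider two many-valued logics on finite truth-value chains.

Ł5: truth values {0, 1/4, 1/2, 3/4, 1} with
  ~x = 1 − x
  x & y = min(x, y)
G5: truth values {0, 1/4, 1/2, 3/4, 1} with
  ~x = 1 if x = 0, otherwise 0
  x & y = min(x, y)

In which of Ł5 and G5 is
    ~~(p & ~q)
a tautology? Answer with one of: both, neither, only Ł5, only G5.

In Ł5: at p = 0, q = 0 the value is 0 — not a tautology.
In G5: at p = 0, q = 0 the value is 0 — not a tautology.

neither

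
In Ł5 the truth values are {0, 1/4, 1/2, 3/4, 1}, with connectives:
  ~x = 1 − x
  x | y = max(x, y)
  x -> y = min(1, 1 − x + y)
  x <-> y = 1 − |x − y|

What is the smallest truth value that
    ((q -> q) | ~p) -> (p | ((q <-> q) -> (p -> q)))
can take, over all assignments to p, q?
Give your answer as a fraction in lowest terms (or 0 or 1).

1/2

Take p = 1/2, q = 0:
q -> q = 0 -> 0 = 1
~p = ~1/2 = 1/2
(q -> q) | ~p = 1 | 1/2 = 1
q <-> q = 0 <-> 0 = 1
p -> q = 1/2 -> 0 = 1/2
(q <-> q) -> (p -> q) = 1 -> 1/2 = 1/2
p | ((q <-> q) -> (p -> q)) = 1/2 | 1/2 = 1/2
((q -> q) | ~p) -> (p | ((q <-> q) -> (p -> q))) = 1 -> 1/2 = 1/2
No assignment yields a value below 1/2, so this is the minimum.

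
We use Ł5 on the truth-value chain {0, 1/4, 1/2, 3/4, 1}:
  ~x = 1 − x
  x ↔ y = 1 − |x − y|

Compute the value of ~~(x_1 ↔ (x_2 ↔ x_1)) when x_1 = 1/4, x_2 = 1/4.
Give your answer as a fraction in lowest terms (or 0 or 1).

1/4

x_2 ↔ x_1 = 1/4 ↔ 1/4 = 1
x_1 ↔ (x_2 ↔ x_1) = 1/4 ↔ 1 = 1/4
~(x_1 ↔ (x_2 ↔ x_1)) = ~1/4 = 3/4
~~(x_1 ↔ (x_2 ↔ x_1)) = ~3/4 = 1/4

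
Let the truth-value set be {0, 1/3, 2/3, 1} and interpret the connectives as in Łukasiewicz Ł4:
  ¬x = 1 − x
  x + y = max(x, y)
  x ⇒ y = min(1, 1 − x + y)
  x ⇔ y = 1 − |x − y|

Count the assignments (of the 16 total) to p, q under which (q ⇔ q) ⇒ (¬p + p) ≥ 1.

8

p = 0, q = 0 ↦ 1  ≥
p = 0, q = 1/3 ↦ 1  ≥
p = 0, q = 2/3 ↦ 1  ≥
p = 0, q = 1 ↦ 1  ≥
p = 1/3, q = 0 ↦ 2/3  <
p = 1/3, q = 1/3 ↦ 2/3  <
p = 1/3, q = 2/3 ↦ 2/3  <
p = 1/3, q = 1 ↦ 2/3  <
p = 2/3, q = 0 ↦ 2/3  <
p = 2/3, q = 1/3 ↦ 2/3  <
p = 2/3, q = 2/3 ↦ 2/3  <
p = 2/3, q = 1 ↦ 2/3  <
p = 1, q = 0 ↦ 1  ≥
p = 1, q = 1/3 ↦ 1  ≥
p = 1, q = 2/3 ↦ 1  ≥
p = 1, q = 1 ↦ 1  ≥
So 8 of the 16 assignments meet the threshold.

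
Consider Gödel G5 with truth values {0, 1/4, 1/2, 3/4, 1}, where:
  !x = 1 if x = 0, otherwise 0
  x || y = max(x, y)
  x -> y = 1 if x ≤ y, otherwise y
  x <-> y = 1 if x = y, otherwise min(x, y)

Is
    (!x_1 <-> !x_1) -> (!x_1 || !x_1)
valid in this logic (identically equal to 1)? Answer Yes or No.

Counterexample: take x_1 = 1/4.
!x_1 = !1/4 = 0
!x_1 = !1/4 = 0
!x_1 <-> !x_1 = 0 <-> 0 = 1
!x_1 = !1/4 = 0
!x_1 = !1/4 = 0
!x_1 || !x_1 = 0 || 0 = 0
(!x_1 <-> !x_1) -> (!x_1 || !x_1) = 1 -> 0 = 0
This gives 0 ≠ 1.

No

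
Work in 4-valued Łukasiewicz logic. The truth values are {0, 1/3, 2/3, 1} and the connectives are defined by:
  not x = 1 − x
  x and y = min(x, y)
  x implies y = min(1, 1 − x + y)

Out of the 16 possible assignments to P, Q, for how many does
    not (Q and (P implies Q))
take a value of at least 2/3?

P = 0, Q = 0 ↦ 1  ≥
P = 0, Q = 1/3 ↦ 2/3  ≥
P = 0, Q = 2/3 ↦ 1/3  <
P = 0, Q = 1 ↦ 0  <
P = 1/3, Q = 0 ↦ 1  ≥
P = 1/3, Q = 1/3 ↦ 2/3  ≥
P = 1/3, Q = 2/3 ↦ 1/3  <
P = 1/3, Q = 1 ↦ 0  <
P = 2/3, Q = 0 ↦ 1  ≥
P = 2/3, Q = 1/3 ↦ 2/3  ≥
P = 2/3, Q = 2/3 ↦ 1/3  <
P = 2/3, Q = 1 ↦ 0  <
P = 1, Q = 0 ↦ 1  ≥
P = 1, Q = 1/3 ↦ 2/3  ≥
P = 1, Q = 2/3 ↦ 1/3  <
P = 1, Q = 1 ↦ 0  <
So 8 of the 16 assignments meet the threshold.

8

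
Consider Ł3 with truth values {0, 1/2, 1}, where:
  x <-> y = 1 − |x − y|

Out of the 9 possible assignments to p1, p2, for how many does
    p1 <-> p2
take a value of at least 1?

3

p1 = 0, p2 = 0 ↦ 1  ≥
p1 = 0, p2 = 1/2 ↦ 1/2  <
p1 = 0, p2 = 1 ↦ 0  <
p1 = 1/2, p2 = 0 ↦ 1/2  <
p1 = 1/2, p2 = 1/2 ↦ 1  ≥
p1 = 1/2, p2 = 1 ↦ 1/2  <
p1 = 1, p2 = 0 ↦ 0  <
p1 = 1, p2 = 1/2 ↦ 1/2  <
p1 = 1, p2 = 1 ↦ 1  ≥
So 3 of the 9 assignments meet the threshold.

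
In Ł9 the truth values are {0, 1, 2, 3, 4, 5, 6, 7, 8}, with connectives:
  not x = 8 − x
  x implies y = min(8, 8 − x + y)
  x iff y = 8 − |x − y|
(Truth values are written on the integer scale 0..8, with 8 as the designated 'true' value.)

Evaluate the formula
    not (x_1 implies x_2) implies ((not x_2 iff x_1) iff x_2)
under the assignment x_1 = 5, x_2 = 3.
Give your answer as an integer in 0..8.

8

x_1 implies x_2 = 5 implies 3 = 6
not (x_1 implies x_2) = not 6 = 2
not x_2 = not 3 = 5
not x_2 iff x_1 = 5 iff 5 = 8
(not x_2 iff x_1) iff x_2 = 8 iff 3 = 3
not (x_1 implies x_2) implies ((not x_2 iff x_1) iff x_2) = 2 implies 3 = 8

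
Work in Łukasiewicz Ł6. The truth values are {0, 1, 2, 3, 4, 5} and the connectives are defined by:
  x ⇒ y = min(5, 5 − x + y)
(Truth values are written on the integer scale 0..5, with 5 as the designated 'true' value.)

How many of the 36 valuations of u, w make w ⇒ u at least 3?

30

value 5: 21 assignments (counts)
value 4: 5 assignments (counts)
value 3: 4 assignments (counts)
value 2: 3 assignments
value 1: 2 assignments
value 0: 1 assignment
So 30 of the 36 assignments meet the threshold.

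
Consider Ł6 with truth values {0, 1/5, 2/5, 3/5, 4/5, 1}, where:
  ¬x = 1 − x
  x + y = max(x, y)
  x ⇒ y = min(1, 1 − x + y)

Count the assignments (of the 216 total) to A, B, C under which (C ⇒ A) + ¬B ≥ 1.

value 1: 141 assignments (counts)
value 4/5: 35 assignments
value 3/5: 22 assignments
value 2/5: 12 assignments
value 1/5: 5 assignments
value 0: 1 assignment
So 141 of the 216 assignments meet the threshold.

141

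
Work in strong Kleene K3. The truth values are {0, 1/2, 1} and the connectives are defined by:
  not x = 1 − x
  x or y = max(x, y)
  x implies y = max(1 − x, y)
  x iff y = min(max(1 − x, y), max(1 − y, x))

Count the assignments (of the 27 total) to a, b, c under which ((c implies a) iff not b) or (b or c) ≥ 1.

value 1: 19 assignments (counts)
value 1/2: 8 assignments
So 19 of the 27 assignments meet the threshold.

19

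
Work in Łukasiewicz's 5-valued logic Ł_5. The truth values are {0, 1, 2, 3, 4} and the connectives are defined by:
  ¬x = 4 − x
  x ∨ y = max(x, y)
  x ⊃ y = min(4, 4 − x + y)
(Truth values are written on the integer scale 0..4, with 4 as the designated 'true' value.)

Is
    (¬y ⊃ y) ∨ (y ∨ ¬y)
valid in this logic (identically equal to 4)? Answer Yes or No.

Counterexample: take y = 1.
¬y = ¬1 = 3
¬y ⊃ y = 3 ⊃ 1 = 2
¬y = ¬1 = 3
y ∨ ¬y = 1 ∨ 3 = 3
(¬y ⊃ y) ∨ (y ∨ ¬y) = 2 ∨ 3 = 3
This gives 3 ≠ 4.

No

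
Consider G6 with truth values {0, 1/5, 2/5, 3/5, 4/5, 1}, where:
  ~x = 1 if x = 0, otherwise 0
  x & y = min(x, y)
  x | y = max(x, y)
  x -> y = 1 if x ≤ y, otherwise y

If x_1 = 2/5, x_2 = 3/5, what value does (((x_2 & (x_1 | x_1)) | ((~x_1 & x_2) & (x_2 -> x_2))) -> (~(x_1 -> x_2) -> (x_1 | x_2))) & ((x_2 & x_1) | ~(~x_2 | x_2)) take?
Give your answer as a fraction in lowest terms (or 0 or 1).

2/5

x_1 | x_1 = 2/5 | 2/5 = 2/5
x_2 & (x_1 | x_1) = 3/5 & 2/5 = 2/5
~x_1 = ~2/5 = 0
~x_1 & x_2 = 0 & 3/5 = 0
x_2 -> x_2 = 3/5 -> 3/5 = 1
(~x_1 & x_2) & (x_2 -> x_2) = 0 & 1 = 0
(x_2 & (x_1 | x_1)) | ((~x_1 & x_2) & (x_2 -> x_2)) = 2/5 | 0 = 2/5
x_1 -> x_2 = 2/5 -> 3/5 = 1
~(x_1 -> x_2) = ~1 = 0
x_1 | x_2 = 2/5 | 3/5 = 3/5
~(x_1 -> x_2) -> (x_1 | x_2) = 0 -> 3/5 = 1
((x_2 & (x_1 | x_1)) | ((~x_1 & x_2) & (x_2 -> x_2))) -> (~(x_1 -> x_2) -> (x_1 | x_2)) = 2/5 -> 1 = 1
x_2 & x_1 = 3/5 & 2/5 = 2/5
~x_2 = ~3/5 = 0
~x_2 | x_2 = 0 | 3/5 = 3/5
~(~x_2 | x_2) = ~3/5 = 0
(x_2 & x_1) | ~(~x_2 | x_2) = 2/5 | 0 = 2/5
(((x_2 & (x_1 | x_1)) | ((~x_1 & x_2) & (x_2 -> x_2))) -> (~(x_1 -> x_2) -> (x_1 | x_2))) & ((x_2 & x_1) | ~(~x_2 | x_2)) = 1 & 2/5 = 2/5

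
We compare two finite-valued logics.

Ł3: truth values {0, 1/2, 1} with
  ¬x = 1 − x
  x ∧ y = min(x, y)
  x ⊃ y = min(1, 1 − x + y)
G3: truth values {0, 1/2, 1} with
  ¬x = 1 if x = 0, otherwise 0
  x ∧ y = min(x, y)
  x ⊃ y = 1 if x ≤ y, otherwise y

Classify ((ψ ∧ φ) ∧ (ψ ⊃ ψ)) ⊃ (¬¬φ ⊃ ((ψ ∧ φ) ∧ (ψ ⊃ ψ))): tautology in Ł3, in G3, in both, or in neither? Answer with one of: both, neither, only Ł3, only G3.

In Ł3: every assignment gives 1 — tautology.
In G3: every assignment gives 1 — tautology.

both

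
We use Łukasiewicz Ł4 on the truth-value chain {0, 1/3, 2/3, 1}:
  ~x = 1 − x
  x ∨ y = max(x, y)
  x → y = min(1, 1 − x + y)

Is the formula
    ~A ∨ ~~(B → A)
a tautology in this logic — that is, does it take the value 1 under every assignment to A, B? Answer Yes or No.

Counterexample: take A = 1/3, B = 2/3.
~A = ~1/3 = 2/3
B → A = 2/3 → 1/3 = 2/3
~(B → A) = ~2/3 = 1/3
~~(B → A) = ~1/3 = 2/3
~A ∨ ~~(B → A) = 2/3 ∨ 2/3 = 2/3
This gives 2/3 ≠ 1.

No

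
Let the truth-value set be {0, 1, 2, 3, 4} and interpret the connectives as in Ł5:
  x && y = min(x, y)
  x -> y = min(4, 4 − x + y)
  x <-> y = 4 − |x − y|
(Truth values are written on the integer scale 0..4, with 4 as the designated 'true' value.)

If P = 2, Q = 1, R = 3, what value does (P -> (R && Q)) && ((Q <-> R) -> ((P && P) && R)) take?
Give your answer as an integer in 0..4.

R && Q = 3 && 1 = 1
P -> (R && Q) = 2 -> 1 = 3
Q <-> R = 1 <-> 3 = 2
P && P = 2 && 2 = 2
(P && P) && R = 2 && 3 = 2
(Q <-> R) -> ((P && P) && R) = 2 -> 2 = 4
(P -> (R && Q)) && ((Q <-> R) -> ((P && P) && R)) = 3 && 4 = 3

3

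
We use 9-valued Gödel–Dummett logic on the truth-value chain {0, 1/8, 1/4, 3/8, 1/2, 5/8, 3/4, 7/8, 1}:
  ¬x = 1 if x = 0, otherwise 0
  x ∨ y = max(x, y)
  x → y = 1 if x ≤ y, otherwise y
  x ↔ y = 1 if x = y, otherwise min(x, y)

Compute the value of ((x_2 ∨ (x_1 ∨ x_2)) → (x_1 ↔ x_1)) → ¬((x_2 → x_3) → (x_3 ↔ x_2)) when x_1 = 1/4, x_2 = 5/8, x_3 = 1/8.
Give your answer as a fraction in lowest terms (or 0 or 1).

x_1 ∨ x_2 = 1/4 ∨ 5/8 = 5/8
x_2 ∨ (x_1 ∨ x_2) = 5/8 ∨ 5/8 = 5/8
x_1 ↔ x_1 = 1/4 ↔ 1/4 = 1
(x_2 ∨ (x_1 ∨ x_2)) → (x_1 ↔ x_1) = 5/8 → 1 = 1
x_2 → x_3 = 5/8 → 1/8 = 1/8
x_3 ↔ x_2 = 1/8 ↔ 5/8 = 1/8
(x_2 → x_3) → (x_3 ↔ x_2) = 1/8 → 1/8 = 1
¬((x_2 → x_3) → (x_3 ↔ x_2)) = ¬1 = 0
((x_2 ∨ (x_1 ∨ x_2)) → (x_1 ↔ x_1)) → ¬((x_2 → x_3) → (x_3 ↔ x_2)) = 1 → 0 = 0

0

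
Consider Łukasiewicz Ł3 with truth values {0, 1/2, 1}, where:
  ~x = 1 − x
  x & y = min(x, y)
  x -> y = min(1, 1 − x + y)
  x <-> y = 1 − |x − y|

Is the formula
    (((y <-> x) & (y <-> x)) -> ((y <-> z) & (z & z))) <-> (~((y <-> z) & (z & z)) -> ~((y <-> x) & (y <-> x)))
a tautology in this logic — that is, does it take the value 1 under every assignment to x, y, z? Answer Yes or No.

At x = 1/2, y = 0, z = 1/2, for instance:
y <-> x = 0 <-> 1/2 = 1/2
y <-> x = 0 <-> 1/2 = 1/2
(y <-> x) & (y <-> x) = 1/2 & 1/2 = 1/2
y <-> z = 0 <-> 1/2 = 1/2
z & z = 1/2 & 1/2 = 1/2
(y <-> z) & (z & z) = 1/2 & 1/2 = 1/2
((y <-> x) & (y <-> x)) -> ((y <-> z) & (z & z)) = 1/2 -> 1/2 = 1
~((y <-> z) & (z & z)) = ~1/2 = 1/2
~((y <-> x) & (y <-> x)) = ~1/2 = 1/2
~((y <-> z) & (z & z)) -> ~((y <-> x) & (y <-> x)) = 1/2 -> 1/2 = 1
(((y <-> x) & (y <-> x)) -> ((y <-> z) & (z & z))) <-> (~((y <-> z) & (z & z)) -> ~((y <-> x) & (y <-> x))) = 1 <-> 1 = 1
and checking the remaining 26 assignments likewise gives ≥ 1 in every case.

Yes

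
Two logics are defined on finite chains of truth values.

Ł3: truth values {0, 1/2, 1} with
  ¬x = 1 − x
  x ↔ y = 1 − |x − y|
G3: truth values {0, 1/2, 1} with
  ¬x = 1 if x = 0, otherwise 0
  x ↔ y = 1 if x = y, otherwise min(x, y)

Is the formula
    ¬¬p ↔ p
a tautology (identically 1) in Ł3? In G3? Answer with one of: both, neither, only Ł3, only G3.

only Ł3

In Ł3: every assignment gives 1 — tautology.
In G3: at p = 1/2 the value is 1/2 — not a tautology.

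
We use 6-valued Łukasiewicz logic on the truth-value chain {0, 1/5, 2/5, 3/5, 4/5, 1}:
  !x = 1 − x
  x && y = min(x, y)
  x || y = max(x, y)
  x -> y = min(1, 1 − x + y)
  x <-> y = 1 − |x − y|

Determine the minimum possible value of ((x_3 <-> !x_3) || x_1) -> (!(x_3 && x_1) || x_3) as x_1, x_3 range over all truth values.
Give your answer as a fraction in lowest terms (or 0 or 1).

Take x_1 = 1, x_3 = 2/5:
!x_3 = !2/5 = 3/5
x_3 <-> !x_3 = 2/5 <-> 3/5 = 4/5
(x_3 <-> !x_3) || x_1 = 4/5 || 1 = 1
x_3 && x_1 = 2/5 && 1 = 2/5
!(x_3 && x_1) = !2/5 = 3/5
!(x_3 && x_1) || x_3 = 3/5 || 2/5 = 3/5
((x_3 <-> !x_3) || x_1) -> (!(x_3 && x_1) || x_3) = 1 -> 3/5 = 3/5
No assignment yields a value below 3/5, so this is the minimum.

3/5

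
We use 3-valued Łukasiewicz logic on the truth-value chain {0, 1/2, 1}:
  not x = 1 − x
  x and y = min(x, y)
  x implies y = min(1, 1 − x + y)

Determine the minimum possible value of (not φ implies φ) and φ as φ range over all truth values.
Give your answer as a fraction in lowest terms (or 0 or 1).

0

Take φ = 0:
not φ = not 0 = 1
not φ implies φ = 1 implies 0 = 0
(not φ implies φ) and φ = 0 and 0 = 0
No assignment yields a value below 0, so this is the minimum.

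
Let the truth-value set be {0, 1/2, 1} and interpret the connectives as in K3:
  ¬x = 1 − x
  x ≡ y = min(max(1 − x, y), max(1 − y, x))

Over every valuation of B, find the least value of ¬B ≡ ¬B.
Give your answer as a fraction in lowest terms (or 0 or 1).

Take B = 1/2:
¬B = ¬1/2 = 1/2
¬B = ¬1/2 = 1/2
¬B ≡ ¬B = 1/2 ≡ 1/2 = 1/2
No assignment yields a value below 1/2, so this is the minimum.

1/2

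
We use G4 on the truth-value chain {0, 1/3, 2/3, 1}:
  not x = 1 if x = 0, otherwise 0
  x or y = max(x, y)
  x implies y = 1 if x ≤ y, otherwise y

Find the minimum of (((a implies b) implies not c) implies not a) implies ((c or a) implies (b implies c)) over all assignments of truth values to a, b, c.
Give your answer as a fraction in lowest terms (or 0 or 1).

1/3

Take a = 2/3, b = 2/3, c = 1/3:
a implies b = 2/3 implies 2/3 = 1
not c = not 1/3 = 0
(a implies b) implies not c = 1 implies 0 = 0
not a = not 2/3 = 0
((a implies b) implies not c) implies not a = 0 implies 0 = 1
c or a = 1/3 or 2/3 = 2/3
b implies c = 2/3 implies 1/3 = 1/3
(c or a) implies (b implies c) = 2/3 implies 1/3 = 1/3
(((a implies b) implies not c) implies not a) implies ((c or a) implies (b implies c)) = 1 implies 1/3 = 1/3
No assignment yields a value below 1/3, so this is the minimum.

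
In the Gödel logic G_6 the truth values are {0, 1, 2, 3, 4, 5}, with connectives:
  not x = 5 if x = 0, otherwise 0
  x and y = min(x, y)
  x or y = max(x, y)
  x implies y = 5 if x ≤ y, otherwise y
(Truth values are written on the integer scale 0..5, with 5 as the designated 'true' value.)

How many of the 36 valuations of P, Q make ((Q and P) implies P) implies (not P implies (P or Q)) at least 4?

32

value 5: 31 assignments (counts)
value 4: 1 assignment (counts)
value 3: 1 assignment
value 2: 1 assignment
value 1: 1 assignment
value 0: 1 assignment
So 32 of the 36 assignments meet the threshold.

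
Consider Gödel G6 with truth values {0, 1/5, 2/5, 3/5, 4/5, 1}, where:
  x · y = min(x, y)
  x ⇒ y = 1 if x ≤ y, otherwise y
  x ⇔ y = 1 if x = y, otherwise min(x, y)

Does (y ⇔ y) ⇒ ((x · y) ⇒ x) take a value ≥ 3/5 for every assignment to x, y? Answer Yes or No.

Yes

At x = 1, y = 4/5, for instance:
y ⇔ y = 4/5 ⇔ 4/5 = 1
x · y = 1 · 4/5 = 4/5
(x · y) ⇒ x = 4/5 ⇒ 1 = 1
(y ⇔ y) ⇒ ((x · y) ⇒ x) = 1 ⇒ 1 = 1
and checking the remaining 35 assignments likewise gives ≥ 3/5 in every case.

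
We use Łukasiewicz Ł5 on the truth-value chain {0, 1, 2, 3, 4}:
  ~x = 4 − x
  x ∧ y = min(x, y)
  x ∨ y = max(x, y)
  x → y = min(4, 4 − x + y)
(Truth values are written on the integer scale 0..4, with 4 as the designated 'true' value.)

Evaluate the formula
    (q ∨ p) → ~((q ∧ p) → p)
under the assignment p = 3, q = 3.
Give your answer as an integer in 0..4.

q ∨ p = 3 ∨ 3 = 3
q ∧ p = 3 ∧ 3 = 3
(q ∧ p) → p = 3 → 3 = 4
~((q ∧ p) → p) = ~4 = 0
(q ∨ p) → ~((q ∧ p) → p) = 3 → 0 = 1

1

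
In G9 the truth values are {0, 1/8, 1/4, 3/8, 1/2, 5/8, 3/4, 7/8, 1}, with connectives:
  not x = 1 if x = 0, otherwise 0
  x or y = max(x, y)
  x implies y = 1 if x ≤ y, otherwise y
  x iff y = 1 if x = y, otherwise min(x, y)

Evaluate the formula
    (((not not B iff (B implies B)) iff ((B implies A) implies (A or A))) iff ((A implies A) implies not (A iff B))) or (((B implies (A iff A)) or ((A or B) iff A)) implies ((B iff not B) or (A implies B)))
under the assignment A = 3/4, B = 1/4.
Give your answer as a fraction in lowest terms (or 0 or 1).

1/4

not B = not 1/4 = 0
not not B = not 0 = 1
B implies B = 1/4 implies 1/4 = 1
not not B iff (B implies B) = 1 iff 1 = 1
B implies A = 1/4 implies 3/4 = 1
A or A = 3/4 or 3/4 = 3/4
(B implies A) implies (A or A) = 1 implies 3/4 = 3/4
(not not B iff (B implies B)) iff ((B implies A) implies (A or A)) = 1 iff 3/4 = 3/4
A implies A = 3/4 implies 3/4 = 1
A iff B = 3/4 iff 1/4 = 1/4
not (A iff B) = not 1/4 = 0
(A implies A) implies not (A iff B) = 1 implies 0 = 0
((not not B iff (B implies B)) iff ((B implies A) implies (A or A))) iff ((A implies A) implies not (A iff B)) = 3/4 iff 0 = 0
A iff A = 3/4 iff 3/4 = 1
B implies (A iff A) = 1/4 implies 1 = 1
A or B = 3/4 or 1/4 = 3/4
(A or B) iff A = 3/4 iff 3/4 = 1
(B implies (A iff A)) or ((A or B) iff A) = 1 or 1 = 1
not B = not 1/4 = 0
B iff not B = 1/4 iff 0 = 0
A implies B = 3/4 implies 1/4 = 1/4
(B iff not B) or (A implies B) = 0 or 1/4 = 1/4
((B implies (A iff A)) or ((A or B) iff A)) implies ((B iff not B) or (A implies B)) = 1 implies 1/4 = 1/4
(((not not B iff (B implies B)) iff ((B implies A) implies (A or A))) iff ((A implies A) implies not (A iff B))) or (((B implies (A iff A)) or ((A or B) iff A)) implies ((B iff not B) or (A implies B))) = 0 or 1/4 = 1/4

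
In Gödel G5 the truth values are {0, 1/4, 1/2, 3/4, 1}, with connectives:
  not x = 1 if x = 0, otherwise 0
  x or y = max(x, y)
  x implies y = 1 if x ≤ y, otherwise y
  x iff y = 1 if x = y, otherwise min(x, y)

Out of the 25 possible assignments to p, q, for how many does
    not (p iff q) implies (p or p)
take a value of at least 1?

value 1: 18 assignments (counts)
value 3/4: 1 assignment
value 1/2: 1 assignment
value 1/4: 1 assignment
value 0: 4 assignments
So 18 of the 25 assignments meet the threshold.

18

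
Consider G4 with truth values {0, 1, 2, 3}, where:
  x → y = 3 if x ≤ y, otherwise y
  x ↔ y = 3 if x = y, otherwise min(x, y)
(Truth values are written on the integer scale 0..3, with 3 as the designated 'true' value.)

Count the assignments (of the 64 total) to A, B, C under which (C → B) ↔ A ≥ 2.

value 3: 16 assignments (counts)
value 2: 11 assignments (counts)
value 1: 15 assignments
value 0: 22 assignments
So 27 of the 64 assignments meet the threshold.

27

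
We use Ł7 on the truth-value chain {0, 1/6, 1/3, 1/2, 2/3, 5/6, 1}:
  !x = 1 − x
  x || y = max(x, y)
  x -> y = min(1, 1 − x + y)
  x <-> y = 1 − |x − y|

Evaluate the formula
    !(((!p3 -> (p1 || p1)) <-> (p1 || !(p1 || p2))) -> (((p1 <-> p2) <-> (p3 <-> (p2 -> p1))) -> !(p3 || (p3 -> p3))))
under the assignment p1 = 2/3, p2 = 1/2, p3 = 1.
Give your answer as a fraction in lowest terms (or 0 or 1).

1/2

!p3 = !1 = 0
p1 || p1 = 2/3 || 2/3 = 2/3
!p3 -> (p1 || p1) = 0 -> 2/3 = 1
p1 || p2 = 2/3 || 1/2 = 2/3
!(p1 || p2) = !2/3 = 1/3
p1 || !(p1 || p2) = 2/3 || 1/3 = 2/3
(!p3 -> (p1 || p1)) <-> (p1 || !(p1 || p2)) = 1 <-> 2/3 = 2/3
p1 <-> p2 = 2/3 <-> 1/2 = 5/6
p2 -> p1 = 1/2 -> 2/3 = 1
p3 <-> (p2 -> p1) = 1 <-> 1 = 1
(p1 <-> p2) <-> (p3 <-> (p2 -> p1)) = 5/6 <-> 1 = 5/6
p3 -> p3 = 1 -> 1 = 1
p3 || (p3 -> p3) = 1 || 1 = 1
!(p3 || (p3 -> p3)) = !1 = 0
((p1 <-> p2) <-> (p3 <-> (p2 -> p1))) -> !(p3 || (p3 -> p3)) = 5/6 -> 0 = 1/6
((!p3 -> (p1 || p1)) <-> (p1 || !(p1 || p2))) -> (((p1 <-> p2) <-> (p3 <-> (p2 -> p1))) -> !(p3 || (p3 -> p3))) = 2/3 -> 1/6 = 1/2
!(((!p3 -> (p1 || p1)) <-> (p1 || !(p1 || p2))) -> (((p1 <-> p2) <-> (p3 <-> (p2 -> p1))) -> !(p3 || (p3 -> p3)))) = !1/2 = 1/2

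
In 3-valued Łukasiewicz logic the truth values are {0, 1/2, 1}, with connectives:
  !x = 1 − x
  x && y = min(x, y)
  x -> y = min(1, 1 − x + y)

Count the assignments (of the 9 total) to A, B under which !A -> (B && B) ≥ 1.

6

A = 0, B = 0 ↦ 0  <
A = 0, B = 1/2 ↦ 1/2  <
A = 0, B = 1 ↦ 1  ≥
A = 1/2, B = 0 ↦ 1/2  <
A = 1/2, B = 1/2 ↦ 1  ≥
A = 1/2, B = 1 ↦ 1  ≥
A = 1, B = 0 ↦ 1  ≥
A = 1, B = 1/2 ↦ 1  ≥
A = 1, B = 1 ↦ 1  ≥
So 6 of the 9 assignments meet the threshold.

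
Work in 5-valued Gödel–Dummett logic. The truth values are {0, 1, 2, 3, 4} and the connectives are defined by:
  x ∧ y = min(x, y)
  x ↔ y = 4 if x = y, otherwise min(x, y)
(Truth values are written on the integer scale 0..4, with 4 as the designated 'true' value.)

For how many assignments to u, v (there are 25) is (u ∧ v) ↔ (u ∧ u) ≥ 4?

value 4: 15 assignments (counts)
value 3: 1 assignment
value 2: 2 assignments
value 1: 3 assignments
value 0: 4 assignments
So 15 of the 25 assignments meet the threshold.

15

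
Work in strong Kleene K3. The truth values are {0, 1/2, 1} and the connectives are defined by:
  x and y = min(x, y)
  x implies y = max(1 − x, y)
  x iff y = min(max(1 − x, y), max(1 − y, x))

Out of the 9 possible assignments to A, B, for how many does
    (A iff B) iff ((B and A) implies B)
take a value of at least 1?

A = 0, B = 0 ↦ 1  ≥
A = 0, B = 1/2 ↦ 1/2  <
A = 0, B = 1 ↦ 0  <
A = 1/2, B = 0 ↦ 1/2  <
A = 1/2, B = 1/2 ↦ 1/2  <
A = 1/2, B = 1 ↦ 1/2  <
A = 1, B = 0 ↦ 0  <
A = 1, B = 1/2 ↦ 1/2  <
A = 1, B = 1 ↦ 1  ≥
So 2 of the 9 assignments meet the threshold.

2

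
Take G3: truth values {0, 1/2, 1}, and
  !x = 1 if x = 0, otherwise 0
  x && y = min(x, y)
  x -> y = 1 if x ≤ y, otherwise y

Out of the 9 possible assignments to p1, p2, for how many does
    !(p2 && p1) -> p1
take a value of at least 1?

p1 = 0, p2 = 0 ↦ 0  <
p1 = 0, p2 = 1/2 ↦ 0  <
p1 = 0, p2 = 1 ↦ 0  <
p1 = 1/2, p2 = 0 ↦ 1/2  <
p1 = 1/2, p2 = 1/2 ↦ 1  ≥
p1 = 1/2, p2 = 1 ↦ 1  ≥
p1 = 1, p2 = 0 ↦ 1  ≥
p1 = 1, p2 = 1/2 ↦ 1  ≥
p1 = 1, p2 = 1 ↦ 1  ≥
So 5 of the 9 assignments meet the threshold.

5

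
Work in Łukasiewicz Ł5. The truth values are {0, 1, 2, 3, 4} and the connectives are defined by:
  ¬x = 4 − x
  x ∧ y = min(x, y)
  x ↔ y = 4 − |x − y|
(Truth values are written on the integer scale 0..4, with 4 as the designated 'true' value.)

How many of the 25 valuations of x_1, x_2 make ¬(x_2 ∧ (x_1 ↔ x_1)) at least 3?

value 4: 5 assignments (counts)
value 3: 5 assignments (counts)
value 2: 5 assignments
value 1: 5 assignments
value 0: 5 assignments
So 10 of the 25 assignments meet the threshold.

10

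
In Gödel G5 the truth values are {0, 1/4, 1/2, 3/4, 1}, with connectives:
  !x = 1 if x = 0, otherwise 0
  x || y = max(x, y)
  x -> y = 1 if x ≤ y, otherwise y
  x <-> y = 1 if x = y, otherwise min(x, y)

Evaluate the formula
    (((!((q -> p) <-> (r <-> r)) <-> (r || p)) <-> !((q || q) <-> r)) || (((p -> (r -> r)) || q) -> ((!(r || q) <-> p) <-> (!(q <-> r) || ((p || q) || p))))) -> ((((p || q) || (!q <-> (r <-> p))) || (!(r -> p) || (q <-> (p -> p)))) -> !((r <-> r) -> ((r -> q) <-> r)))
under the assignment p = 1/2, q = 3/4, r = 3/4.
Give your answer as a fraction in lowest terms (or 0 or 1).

q -> p = 3/4 -> 1/2 = 1/2
r <-> r = 3/4 <-> 3/4 = 1
(q -> p) <-> (r <-> r) = 1/2 <-> 1 = 1/2
!((q -> p) <-> (r <-> r)) = !1/2 = 0
r || p = 3/4 || 1/2 = 3/4
!((q -> p) <-> (r <-> r)) <-> (r || p) = 0 <-> 3/4 = 0
q || q = 3/4 || 3/4 = 3/4
(q || q) <-> r = 3/4 <-> 3/4 = 1
!((q || q) <-> r) = !1 = 0
(!((q -> p) <-> (r <-> r)) <-> (r || p)) <-> !((q || q) <-> r) = 0 <-> 0 = 1
r -> r = 3/4 -> 3/4 = 1
p -> (r -> r) = 1/2 -> 1 = 1
(p -> (r -> r)) || q = 1 || 3/4 = 1
r || q = 3/4 || 3/4 = 3/4
!(r || q) = !3/4 = 0
!(r || q) <-> p = 0 <-> 1/2 = 0
q <-> r = 3/4 <-> 3/4 = 1
!(q <-> r) = !1 = 0
p || q = 1/2 || 3/4 = 3/4
(p || q) || p = 3/4 || 1/2 = 3/4
!(q <-> r) || ((p || q) || p) = 0 || 3/4 = 3/4
(!(r || q) <-> p) <-> (!(q <-> r) || ((p || q) || p)) = 0 <-> 3/4 = 0
((p -> (r -> r)) || q) -> ((!(r || q) <-> p) <-> (!(q <-> r) || ((p || q) || p))) = 1 -> 0 = 0
((!((q -> p) <-> (r <-> r)) <-> (r || p)) <-> !((q || q) <-> r)) || (((p -> (r -> r)) || q) -> ((!(r || q) <-> p) <-> (!(q <-> r) || ((p || q) || p)))) = 1 || 0 = 1
p || q = 1/2 || 3/4 = 3/4
!q = !3/4 = 0
r <-> p = 3/4 <-> 1/2 = 1/2
!q <-> (r <-> p) = 0 <-> 1/2 = 0
(p || q) || (!q <-> (r <-> p)) = 3/4 || 0 = 3/4
r -> p = 3/4 -> 1/2 = 1/2
!(r -> p) = !1/2 = 0
p -> p = 1/2 -> 1/2 = 1
q <-> (p -> p) = 3/4 <-> 1 = 3/4
!(r -> p) || (q <-> (p -> p)) = 0 || 3/4 = 3/4
((p || q) || (!q <-> (r <-> p))) || (!(r -> p) || (q <-> (p -> p))) = 3/4 || 3/4 = 3/4
r <-> r = 3/4 <-> 3/4 = 1
r -> q = 3/4 -> 3/4 = 1
(r -> q) <-> r = 1 <-> 3/4 = 3/4
(r <-> r) -> ((r -> q) <-> r) = 1 -> 3/4 = 3/4
!((r <-> r) -> ((r -> q) <-> r)) = !3/4 = 0
(((p || q) || (!q <-> (r <-> p))) || (!(r -> p) || (q <-> (p -> p)))) -> !((r <-> r) -> ((r -> q) <-> r)) = 3/4 -> 0 = 0
(((!((q -> p) <-> (r <-> r)) <-> (r || p)) <-> !((q || q) <-> r)) || (((p -> (r -> r)) || q) -> ((!(r || q) <-> p) <-> (!(q <-> r) || ((p || q) || p))))) -> ((((p || q) || (!q <-> (r <-> p))) || (!(r -> p) || (q <-> (p -> p)))) -> !((r <-> r) -> ((r -> q) <-> r))) = 1 -> 0 = 0

0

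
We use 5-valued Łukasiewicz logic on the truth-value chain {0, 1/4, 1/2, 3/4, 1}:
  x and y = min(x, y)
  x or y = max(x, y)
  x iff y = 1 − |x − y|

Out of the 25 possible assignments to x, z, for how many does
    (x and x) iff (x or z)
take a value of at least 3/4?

19

value 1: 15 assignments (counts)
value 3/4: 4 assignments (counts)
value 1/2: 3 assignments
value 1/4: 2 assignments
value 0: 1 assignment
So 19 of the 25 assignments meet the threshold.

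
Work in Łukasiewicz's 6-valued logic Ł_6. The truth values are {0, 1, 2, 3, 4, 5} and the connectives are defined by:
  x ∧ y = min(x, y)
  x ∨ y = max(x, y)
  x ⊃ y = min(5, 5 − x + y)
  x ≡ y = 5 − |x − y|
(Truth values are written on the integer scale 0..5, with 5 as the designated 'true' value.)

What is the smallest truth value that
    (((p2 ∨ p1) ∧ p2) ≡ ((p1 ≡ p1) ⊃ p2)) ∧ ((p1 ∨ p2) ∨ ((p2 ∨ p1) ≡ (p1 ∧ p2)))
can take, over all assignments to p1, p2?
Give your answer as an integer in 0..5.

Take p1 = 0, p2 = 2:
p2 ∨ p1 = 2 ∨ 0 = 2
(p2 ∨ p1) ∧ p2 = 2 ∧ 2 = 2
p1 ≡ p1 = 0 ≡ 0 = 5
(p1 ≡ p1) ⊃ p2 = 5 ⊃ 2 = 2
((p2 ∨ p1) ∧ p2) ≡ ((p1 ≡ p1) ⊃ p2) = 2 ≡ 2 = 5
p1 ∨ p2 = 0 ∨ 2 = 2
p2 ∨ p1 = 2 ∨ 0 = 2
p1 ∧ p2 = 0 ∧ 2 = 0
(p2 ∨ p1) ≡ (p1 ∧ p2) = 2 ≡ 0 = 3
(p1 ∨ p2) ∨ ((p2 ∨ p1) ≡ (p1 ∧ p2)) = 2 ∨ 3 = 3
(((p2 ∨ p1) ∧ p2) ≡ ((p1 ≡ p1) ⊃ p2)) ∧ ((p1 ∨ p2) ∨ ((p2 ∨ p1) ≡ (p1 ∧ p2))) = 5 ∧ 3 = 3
No assignment yields a value below 3, so this is the minimum.

3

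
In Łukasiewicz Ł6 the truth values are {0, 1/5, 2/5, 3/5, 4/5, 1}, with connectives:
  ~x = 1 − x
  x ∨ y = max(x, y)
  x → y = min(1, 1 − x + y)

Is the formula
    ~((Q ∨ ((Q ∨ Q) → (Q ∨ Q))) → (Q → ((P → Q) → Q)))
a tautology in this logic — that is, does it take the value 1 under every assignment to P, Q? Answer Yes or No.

Counterexample: take P = 0, Q = 0.
Q ∨ Q = 0 ∨ 0 = 0
Q ∨ Q = 0 ∨ 0 = 0
(Q ∨ Q) → (Q ∨ Q) = 0 → 0 = 1
Q ∨ ((Q ∨ Q) → (Q ∨ Q)) = 0 ∨ 1 = 1
P → Q = 0 → 0 = 1
(P → Q) → Q = 1 → 0 = 0
Q → ((P → Q) → Q) = 0 → 0 = 1
(Q ∨ ((Q ∨ Q) → (Q ∨ Q))) → (Q → ((P → Q) → Q)) = 1 → 1 = 1
~((Q ∨ ((Q ∨ Q) → (Q ∨ Q))) → (Q → ((P → Q) → Q))) = ~1 = 0
This gives 0 ≠ 1.

No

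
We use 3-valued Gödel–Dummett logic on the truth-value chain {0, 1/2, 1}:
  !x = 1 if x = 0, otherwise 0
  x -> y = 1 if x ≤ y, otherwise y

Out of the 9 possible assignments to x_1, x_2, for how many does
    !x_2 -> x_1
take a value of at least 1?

7

x_1 = 0, x_2 = 0 ↦ 0  <
x_1 = 0, x_2 = 1/2 ↦ 1  ≥
x_1 = 0, x_2 = 1 ↦ 1  ≥
x_1 = 1/2, x_2 = 0 ↦ 1/2  <
x_1 = 1/2, x_2 = 1/2 ↦ 1  ≥
x_1 = 1/2, x_2 = 1 ↦ 1  ≥
x_1 = 1, x_2 = 0 ↦ 1  ≥
x_1 = 1, x_2 = 1/2 ↦ 1  ≥
x_1 = 1, x_2 = 1 ↦ 1  ≥
So 7 of the 9 assignments meet the threshold.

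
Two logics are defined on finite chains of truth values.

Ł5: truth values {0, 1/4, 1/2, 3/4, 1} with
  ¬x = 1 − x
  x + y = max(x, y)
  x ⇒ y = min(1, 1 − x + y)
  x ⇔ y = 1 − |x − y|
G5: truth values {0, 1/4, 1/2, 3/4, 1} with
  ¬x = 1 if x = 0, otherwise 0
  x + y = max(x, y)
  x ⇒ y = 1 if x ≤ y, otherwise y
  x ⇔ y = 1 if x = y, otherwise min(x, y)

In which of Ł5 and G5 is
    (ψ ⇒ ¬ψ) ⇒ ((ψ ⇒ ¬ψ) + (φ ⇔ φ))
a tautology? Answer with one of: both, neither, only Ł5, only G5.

both

In Ł5: every assignment gives 1 — tautology.
In G5: every assignment gives 1 — tautology.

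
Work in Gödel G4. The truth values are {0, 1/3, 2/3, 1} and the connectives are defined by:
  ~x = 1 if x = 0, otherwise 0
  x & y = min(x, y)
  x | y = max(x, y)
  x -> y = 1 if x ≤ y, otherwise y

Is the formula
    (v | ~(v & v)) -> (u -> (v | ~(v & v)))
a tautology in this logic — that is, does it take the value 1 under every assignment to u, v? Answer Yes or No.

Yes

u = 0, v = 0 ↦ 1
u = 0, v = 1/3 ↦ 1
u = 0, v = 2/3 ↦ 1
u = 0, v = 1 ↦ 1
u = 1/3, v = 0 ↦ 1
u = 1/3, v = 1/3 ↦ 1
u = 1/3, v = 2/3 ↦ 1
u = 1/3, v = 1 ↦ 1
u = 2/3, v = 0 ↦ 1
u = 2/3, v = 1/3 ↦ 1
u = 2/3, v = 2/3 ↦ 1
u = 2/3, v = 1 ↦ 1
u = 1, v = 0 ↦ 1
u = 1, v = 1/3 ↦ 1
u = 1, v = 2/3 ↦ 1
u = 1, v = 1 ↦ 1
Every assignment gives a value ≥ 1.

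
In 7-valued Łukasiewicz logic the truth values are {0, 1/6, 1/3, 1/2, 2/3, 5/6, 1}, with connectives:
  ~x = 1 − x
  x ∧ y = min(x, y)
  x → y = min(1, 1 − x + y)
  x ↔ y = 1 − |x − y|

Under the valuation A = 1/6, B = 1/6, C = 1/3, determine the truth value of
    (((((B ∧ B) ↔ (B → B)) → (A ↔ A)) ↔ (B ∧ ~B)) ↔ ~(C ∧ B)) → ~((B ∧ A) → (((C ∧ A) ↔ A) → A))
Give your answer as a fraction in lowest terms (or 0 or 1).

2/3

B ∧ B = 1/6 ∧ 1/6 = 1/6
B → B = 1/6 → 1/6 = 1
(B ∧ B) ↔ (B → B) = 1/6 ↔ 1 = 1/6
A ↔ A = 1/6 ↔ 1/6 = 1
((B ∧ B) ↔ (B → B)) → (A ↔ A) = 1/6 → 1 = 1
~B = ~1/6 = 5/6
B ∧ ~B = 1/6 ∧ 5/6 = 1/6
(((B ∧ B) ↔ (B → B)) → (A ↔ A)) ↔ (B ∧ ~B) = 1 ↔ 1/6 = 1/6
C ∧ B = 1/3 ∧ 1/6 = 1/6
~(C ∧ B) = ~1/6 = 5/6
((((B ∧ B) ↔ (B → B)) → (A ↔ A)) ↔ (B ∧ ~B)) ↔ ~(C ∧ B) = 1/6 ↔ 5/6 = 1/3
B ∧ A = 1/6 ∧ 1/6 = 1/6
C ∧ A = 1/3 ∧ 1/6 = 1/6
(C ∧ A) ↔ A = 1/6 ↔ 1/6 = 1
((C ∧ A) ↔ A) → A = 1 → 1/6 = 1/6
(B ∧ A) → (((C ∧ A) ↔ A) → A) = 1/6 → 1/6 = 1
~((B ∧ A) → (((C ∧ A) ↔ A) → A)) = ~1 = 0
(((((B ∧ B) ↔ (B → B)) → (A ↔ A)) ↔ (B ∧ ~B)) ↔ ~(C ∧ B)) → ~((B ∧ A) → (((C ∧ A) ↔ A) → A)) = 1/3 → 0 = 2/3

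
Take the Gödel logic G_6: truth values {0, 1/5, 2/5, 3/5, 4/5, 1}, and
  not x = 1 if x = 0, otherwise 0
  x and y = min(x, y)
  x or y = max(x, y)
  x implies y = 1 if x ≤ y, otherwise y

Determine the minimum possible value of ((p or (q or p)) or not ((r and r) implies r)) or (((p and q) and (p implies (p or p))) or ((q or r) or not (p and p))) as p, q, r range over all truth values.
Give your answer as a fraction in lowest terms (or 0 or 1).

1/5

Take p = 1/5, q = 0, r = 0:
q or p = 0 or 1/5 = 1/5
p or (q or p) = 1/5 or 1/5 = 1/5
r and r = 0 and 0 = 0
(r and r) implies r = 0 implies 0 = 1
not ((r and r) implies r) = not 1 = 0
(p or (q or p)) or not ((r and r) implies r) = 1/5 or 0 = 1/5
p and q = 1/5 and 0 = 0
p or p = 1/5 or 1/5 = 1/5
p implies (p or p) = 1/5 implies 1/5 = 1
(p and q) and (p implies (p or p)) = 0 and 1 = 0
q or r = 0 or 0 = 0
p and p = 1/5 and 1/5 = 1/5
not (p and p) = not 1/5 = 0
(q or r) or not (p and p) = 0 or 0 = 0
((p and q) and (p implies (p or p))) or ((q or r) or not (p and p)) = 0 or 0 = 0
((p or (q or p)) or not ((r and r) implies r)) or (((p and q) and (p implies (p or p))) or ((q or r) or not (p and p))) = 1/5 or 0 = 1/5
No assignment yields a value below 1/5, so this is the minimum.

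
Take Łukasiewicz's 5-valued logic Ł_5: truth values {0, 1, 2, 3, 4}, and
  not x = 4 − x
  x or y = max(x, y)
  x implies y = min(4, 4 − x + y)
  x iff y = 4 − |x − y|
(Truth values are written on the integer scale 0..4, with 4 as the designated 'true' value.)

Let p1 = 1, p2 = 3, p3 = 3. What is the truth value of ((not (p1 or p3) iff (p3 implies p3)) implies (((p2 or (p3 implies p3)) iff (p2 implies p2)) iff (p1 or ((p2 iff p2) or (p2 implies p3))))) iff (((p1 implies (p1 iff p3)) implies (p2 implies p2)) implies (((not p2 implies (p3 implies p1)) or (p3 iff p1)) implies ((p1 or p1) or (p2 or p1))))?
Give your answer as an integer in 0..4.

p1 or p3 = 1 or 3 = 3
not (p1 or p3) = not 3 = 1
p3 implies p3 = 3 implies 3 = 4
not (p1 or p3) iff (p3 implies p3) = 1 iff 4 = 1
p3 implies p3 = 3 implies 3 = 4
p2 or (p3 implies p3) = 3 or 4 = 4
p2 implies p2 = 3 implies 3 = 4
(p2 or (p3 implies p3)) iff (p2 implies p2) = 4 iff 4 = 4
p2 iff p2 = 3 iff 3 = 4
p2 implies p3 = 3 implies 3 = 4
(p2 iff p2) or (p2 implies p3) = 4 or 4 = 4
p1 or ((p2 iff p2) or (p2 implies p3)) = 1 or 4 = 4
((p2 or (p3 implies p3)) iff (p2 implies p2)) iff (p1 or ((p2 iff p2) or (p2 implies p3))) = 4 iff 4 = 4
(not (p1 or p3) iff (p3 implies p3)) implies (((p2 or (p3 implies p3)) iff (p2 implies p2)) iff (p1 or ((p2 iff p2) or (p2 implies p3)))) = 1 implies 4 = 4
p1 iff p3 = 1 iff 3 = 2
p1 implies (p1 iff p3) = 1 implies 2 = 4
p2 implies p2 = 3 implies 3 = 4
(p1 implies (p1 iff p3)) implies (p2 implies p2) = 4 implies 4 = 4
not p2 = not 3 = 1
p3 implies p1 = 3 implies 1 = 2
not p2 implies (p3 implies p1) = 1 implies 2 = 4
p3 iff p1 = 3 iff 1 = 2
(not p2 implies (p3 implies p1)) or (p3 iff p1) = 4 or 2 = 4
p1 or p1 = 1 or 1 = 1
p2 or p1 = 3 or 1 = 3
(p1 or p1) or (p2 or p1) = 1 or 3 = 3
((not p2 implies (p3 implies p1)) or (p3 iff p1)) implies ((p1 or p1) or (p2 or p1)) = 4 implies 3 = 3
((p1 implies (p1 iff p3)) implies (p2 implies p2)) implies (((not p2 implies (p3 implies p1)) or (p3 iff p1)) implies ((p1 or p1) or (p2 or p1))) = 4 implies 3 = 3
((not (p1 or p3) iff (p3 implies p3)) implies (((p2 or (p3 implies p3)) iff (p2 implies p2)) iff (p1 or ((p2 iff p2) or (p2 implies p3))))) iff (((p1 implies (p1 iff p3)) implies (p2 implies p2)) implies (((not p2 implies (p3 implies p1)) or (p3 iff p1)) implies ((p1 or p1) or (p2 or p1)))) = 4 iff 3 = 3

3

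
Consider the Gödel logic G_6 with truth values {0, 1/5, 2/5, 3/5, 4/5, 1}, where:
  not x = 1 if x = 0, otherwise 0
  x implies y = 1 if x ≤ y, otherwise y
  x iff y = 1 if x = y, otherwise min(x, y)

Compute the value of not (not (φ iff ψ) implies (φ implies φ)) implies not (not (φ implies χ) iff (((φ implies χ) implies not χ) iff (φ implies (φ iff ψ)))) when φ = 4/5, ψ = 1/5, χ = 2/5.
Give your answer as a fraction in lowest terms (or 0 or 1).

φ iff ψ = 4/5 iff 1/5 = 1/5
not (φ iff ψ) = not 1/5 = 0
φ implies φ = 4/5 implies 4/5 = 1
not (φ iff ψ) implies (φ implies φ) = 0 implies 1 = 1
not (not (φ iff ψ) implies (φ implies φ)) = not 1 = 0
φ implies χ = 4/5 implies 2/5 = 2/5
not (φ implies χ) = not 2/5 = 0
φ implies χ = 4/5 implies 2/5 = 2/5
not χ = not 2/5 = 0
(φ implies χ) implies not χ = 2/5 implies 0 = 0
φ iff ψ = 4/5 iff 1/5 = 1/5
φ implies (φ iff ψ) = 4/5 implies 1/5 = 1/5
((φ implies χ) implies not χ) iff (φ implies (φ iff ψ)) = 0 iff 1/5 = 0
not (φ implies χ) iff (((φ implies χ) implies not χ) iff (φ implies (φ iff ψ))) = 0 iff 0 = 1
not (not (φ implies χ) iff (((φ implies χ) implies not χ) iff (φ implies (φ iff ψ)))) = not 1 = 0
not (not (φ iff ψ) implies (φ implies φ)) implies not (not (φ implies χ) iff (((φ implies χ) implies not χ) iff (φ implies (φ iff ψ)))) = 0 implies 0 = 1

1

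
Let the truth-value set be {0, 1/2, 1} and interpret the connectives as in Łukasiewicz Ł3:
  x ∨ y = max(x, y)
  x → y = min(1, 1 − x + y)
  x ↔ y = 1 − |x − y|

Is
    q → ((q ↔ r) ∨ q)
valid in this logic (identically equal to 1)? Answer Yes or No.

q = 0, r = 0 ↦ 1
q = 0, r = 1/2 ↦ 1
q = 0, r = 1 ↦ 1
q = 1/2, r = 0 ↦ 1
q = 1/2, r = 1/2 ↦ 1
q = 1/2, r = 1 ↦ 1
q = 1, r = 0 ↦ 1
q = 1, r = 1/2 ↦ 1
q = 1, r = 1 ↦ 1
Every assignment gives a value ≥ 1.

Yes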